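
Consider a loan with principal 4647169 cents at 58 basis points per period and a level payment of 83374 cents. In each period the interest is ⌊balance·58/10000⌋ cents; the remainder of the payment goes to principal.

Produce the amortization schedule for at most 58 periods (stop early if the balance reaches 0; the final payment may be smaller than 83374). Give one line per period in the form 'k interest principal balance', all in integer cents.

1 26953 56421 4590748
2 26626 56748 4534000
3 26297 57077 4476923
4 25966 57408 4419515
5 25633 57741 4361774
6 25298 58076 4303698
7 24961 58413 4245285
8 24622 58752 4186533
9 24281 59093 4127440
10 23939 59435 4068005
11 23594 59780 4008225
12 23247 60127 3948098
13 22898 60476 3887622
14 22548 60826 3826796
15 22195 61179 3765617
16 21840 61534 3704083
17 21483 61891 3642192
18 21124 62250 3579942
19 20763 62611 3517331
20 20400 62974 3454357
21 20035 63339 3391018
22 19667 63707 3327311
23 19298 64076 3263235
24 18926 64448 3198787
25 18552 64822 3133965
26 18176 65198 3068767
27 17798 65576 3003191
28 17418 65956 2937235
29 17035 66339 2870896
30 16651 66723 2804173
31 16264 67110 2737063
32 15874 67500 2669563
33 15483 67891 2601672
34 15089 68285 2533387
35 14693 68681 2464706
36 14295 69079 2395627
37 13894 69480 2326147
38 13491 69883 2256264
39 13086 70288 2185976
40 12678 70696 2115280
41 12268 71106 2044174
42 11856 71518 1972656
43 11441 71933 1900723
44 11024 72350 1828373
45 10604 72770 1755603
46 10182 73192 1682411
47 9757 73617 1608794
48 9331 74043 1534751
49 8901 74473 1460278
50 8469 74905 1385373
51 8035 75339 1310034
52 7598 75776 1234258
53 7158 76216 1158042
54 6716 76658 1081384
55 6272 77102 1004282
56 5824 77550 926732
57 5375 77999 848733
58 4922 78452 770281

1. interest=⌊4647169·58/10000⌋=26953; principal=83374-26953=56421; balance=4647169-56421=4590748
2. interest=⌊4590748·58/10000⌋=26626; principal=83374-26626=56748; balance=4590748-56748=4534000
3. interest=⌊4534000·58/10000⌋=26297; principal=83374-26297=57077; balance=4534000-57077=4476923
4. interest=⌊4476923·58/10000⌋=25966; principal=83374-25966=57408; balance=4476923-57408=4419515
5. interest=⌊4419515·58/10000⌋=25633; principal=83374-25633=57741; balance=4419515-57741=4361774
6. interest=⌊4361774·58/10000⌋=25298; principal=83374-25298=58076; balance=4361774-58076=4303698
7. interest=⌊4303698·58/10000⌋=24961; principal=83374-24961=58413; balance=4303698-58413=4245285
8. interest=⌊4245285·58/10000⌋=24622; principal=83374-24622=58752; balance=4245285-58752=4186533
9. interest=⌊4186533·58/10000⌋=24281; principal=83374-24281=59093; balance=4186533-59093=4127440
10. interest=⌊4127440·58/10000⌋=23939; principal=83374-23939=59435; balance=4127440-59435=4068005
11. interest=⌊4068005·58/10000⌋=23594; principal=83374-23594=59780; balance=4068005-59780=4008225
12. interest=⌊4008225·58/10000⌋=23247; principal=83374-23247=60127; balance=4008225-60127=3948098
13. interest=⌊3948098·58/10000⌋=22898; principal=83374-22898=60476; balance=3948098-60476=3887622
14. interest=⌊3887622·58/10000⌋=22548; principal=83374-22548=60826; balance=3887622-60826=3826796
15. interest=⌊3826796·58/10000⌋=22195; principal=83374-22195=61179; balance=3826796-61179=3765617
16. interest=⌊3765617·58/10000⌋=21840; principal=83374-21840=61534; balance=3765617-61534=3704083
17. interest=⌊3704083·58/10000⌋=21483; principal=83374-21483=61891; balance=3704083-61891=3642192
18. interest=⌊3642192·58/10000⌋=21124; principal=83374-21124=62250; balance=3642192-62250=3579942
19. interest=⌊3579942·58/10000⌋=20763; principal=83374-20763=62611; balance=3579942-62611=3517331
20. interest=⌊3517331·58/10000⌋=20400; principal=83374-20400=62974; balance=3517331-62974=3454357
21. interest=⌊3454357·58/10000⌋=20035; principal=83374-20035=63339; balance=3454357-63339=3391018
22. interest=⌊3391018·58/10000⌋=19667; principal=83374-19667=63707; balance=3391018-63707=3327311
23. interest=⌊3327311·58/10000⌋=19298; principal=83374-19298=64076; balance=3327311-64076=3263235
24. interest=⌊3263235·58/10000⌋=18926; principal=83374-18926=64448; balance=3263235-64448=3198787
25. interest=⌊3198787·58/10000⌋=18552; principal=83374-18552=64822; balance=3198787-64822=3133965
26. interest=⌊3133965·58/10000⌋=18176; principal=83374-18176=65198; balance=3133965-65198=3068767
27. interest=⌊3068767·58/10000⌋=17798; principal=83374-17798=65576; balance=3068767-65576=3003191
28. interest=⌊3003191·58/10000⌋=17418; principal=83374-17418=65956; balance=3003191-65956=2937235
29. interest=⌊2937235·58/10000⌋=17035; principal=83374-17035=66339; balance=2937235-66339=2870896
30. interest=⌊2870896·58/10000⌋=16651; principal=83374-16651=66723; balance=2870896-66723=2804173
31. interest=⌊2804173·58/10000⌋=16264; principal=83374-16264=67110; balance=2804173-67110=2737063
32. interest=⌊2737063·58/10000⌋=15874; principal=83374-15874=67500; balance=2737063-67500=2669563
33. interest=⌊2669563·58/10000⌋=15483; principal=83374-15483=67891; balance=2669563-67891=2601672
34. interest=⌊2601672·58/10000⌋=15089; principal=83374-15089=68285; balance=2601672-68285=2533387
35. interest=⌊2533387·58/10000⌋=14693; principal=83374-14693=68681; balance=2533387-68681=2464706
36. interest=⌊2464706·58/10000⌋=14295; principal=83374-14295=69079; balance=2464706-69079=2395627
37. interest=⌊2395627·58/10000⌋=13894; principal=83374-13894=69480; balance=2395627-69480=2326147
38. interest=⌊2326147·58/10000⌋=13491; principal=83374-13491=69883; balance=2326147-69883=2256264
39. interest=⌊2256264·58/10000⌋=13086; principal=83374-13086=70288; balance=2256264-70288=2185976
40. interest=⌊2185976·58/10000⌋=12678; principal=83374-12678=70696; balance=2185976-70696=2115280
41. interest=⌊2115280·58/10000⌋=12268; principal=83374-12268=71106; balance=2115280-71106=2044174
42. interest=⌊2044174·58/10000⌋=11856; principal=83374-11856=71518; balance=2044174-71518=1972656
43. interest=⌊1972656·58/10000⌋=11441; principal=83374-11441=71933; balance=1972656-71933=1900723
44. interest=⌊1900723·58/10000⌋=11024; principal=83374-11024=72350; balance=1900723-72350=1828373
45. interest=⌊1828373·58/10000⌋=10604; principal=83374-10604=72770; balance=1828373-72770=1755603
46. interest=⌊1755603·58/10000⌋=10182; principal=83374-10182=73192; balance=1755603-73192=1682411
47. interest=⌊1682411·58/10000⌋=9757; principal=83374-9757=73617; balance=1682411-73617=1608794
48. interest=⌊1608794·58/10000⌋=9331; principal=83374-9331=74043; balance=1608794-74043=1534751
49. interest=⌊1534751·58/10000⌋=8901; principal=83374-8901=74473; balance=1534751-74473=1460278
50. interest=⌊1460278·58/10000⌋=8469; principal=83374-8469=74905; balance=1460278-74905=1385373
51. interest=⌊1385373·58/10000⌋=8035; principal=83374-8035=75339; balance=1385373-75339=1310034
52. interest=⌊1310034·58/10000⌋=7598; principal=83374-7598=75776; balance=1310034-75776=1234258
53. interest=⌊1234258·58/10000⌋=7158; principal=83374-7158=76216; balance=1234258-76216=1158042
54. interest=⌊1158042·58/10000⌋=6716; principal=83374-6716=76658; balance=1158042-76658=1081384
55. interest=⌊1081384·58/10000⌋=6272; principal=83374-6272=77102; balance=1081384-77102=1004282
56. interest=⌊1004282·58/10000⌋=5824; principal=83374-5824=77550; balance=1004282-77550=926732
57. interest=⌊926732·58/10000⌋=5375; principal=83374-5375=77999; balance=926732-77999=848733
58. interest=⌊848733·58/10000⌋=4922; principal=83374-4922=78452; balance=848733-78452=770281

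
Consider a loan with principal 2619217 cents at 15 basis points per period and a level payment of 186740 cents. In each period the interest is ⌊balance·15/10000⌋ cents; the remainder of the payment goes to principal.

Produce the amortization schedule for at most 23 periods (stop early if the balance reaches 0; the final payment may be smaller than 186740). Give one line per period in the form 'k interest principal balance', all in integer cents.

1. interest=⌊2619217·15/10000⌋=3928; principal=186740-3928=182812; balance=2619217-182812=2436405
2. interest=⌊2436405·15/10000⌋=3654; principal=186740-3654=183086; balance=2436405-183086=2253319
3. interest=⌊2253319·15/10000⌋=3379; principal=186740-3379=183361; balance=2253319-183361=2069958
4. interest=⌊2069958·15/10000⌋=3104; principal=186740-3104=183636; balance=2069958-183636=1886322
5. interest=⌊1886322·15/10000⌋=2829; principal=186740-2829=183911; balance=1886322-183911=1702411
6. interest=⌊1702411·15/10000⌋=2553; principal=186740-2553=184187; balance=1702411-184187=1518224
7. interest=⌊1518224·15/10000⌋=2277; principal=186740-2277=184463; balance=1518224-184463=1333761
8. interest=⌊1333761·15/10000⌋=2000; principal=186740-2000=184740; balance=1333761-184740=1149021
9. interest=⌊1149021·15/10000⌋=1723; principal=186740-1723=185017; balance=1149021-185017=964004
10. interest=⌊964004·15/10000⌋=1446; principal=186740-1446=185294; balance=964004-185294=778710
11. interest=⌊778710·15/10000⌋=1168; principal=186740-1168=185572; balance=778710-185572=593138
12. interest=⌊593138·15/10000⌋=889; principal=186740-889=185851; balance=593138-185851=407287
13. interest=⌊407287·15/10000⌋=610; principal=186740-610=186130; balance=407287-186130=221157
14. interest=⌊221157·15/10000⌋=331; principal=186740-331=186409; balance=221157-186409=34748
15. interest=⌊34748·15/10000⌋=52; principal=min(186740-52,34748)=34748; balance=34748-34748=0

1 3928 182812 2436405
2 3654 183086 2253319
3 3379 183361 2069958
4 3104 183636 1886322
5 2829 183911 1702411
6 2553 184187 1518224
7 2277 184463 1333761
8 2000 184740 1149021
9 1723 185017 964004
10 1446 185294 778710
11 1168 185572 593138
12 889 185851 407287
13 610 186130 221157
14 331 186409 34748
15 52 34748 0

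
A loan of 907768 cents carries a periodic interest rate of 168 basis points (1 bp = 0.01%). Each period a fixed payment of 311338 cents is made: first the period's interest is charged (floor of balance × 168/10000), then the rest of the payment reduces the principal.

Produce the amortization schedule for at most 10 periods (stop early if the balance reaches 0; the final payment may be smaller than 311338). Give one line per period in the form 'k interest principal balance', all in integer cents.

1 15250 296088 611680
2 10276 301062 310618
3 5218 306120 4498
4 75 4498 0

1. interest=⌊907768·168/10000⌋=15250; principal=311338-15250=296088; balance=907768-296088=611680
2. interest=⌊611680·168/10000⌋=10276; principal=311338-10276=301062; balance=611680-301062=310618
3. interest=⌊310618·168/10000⌋=5218; principal=311338-5218=306120; balance=310618-306120=4498
4. interest=⌊4498·168/10000⌋=75; principal=min(311338-75,4498)=4498; balance=4498-4498=0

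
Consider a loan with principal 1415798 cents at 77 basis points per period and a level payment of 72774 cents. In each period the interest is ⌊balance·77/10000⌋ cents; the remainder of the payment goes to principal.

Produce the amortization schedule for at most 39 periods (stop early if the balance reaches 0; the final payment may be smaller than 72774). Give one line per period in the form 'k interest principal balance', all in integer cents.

1 10901 61873 1353925
2 10425 62349 1291576
3 9945 62829 1228747
4 9461 63313 1165434
5 8973 63801 1101633
6 8482 64292 1037341
7 7987 64787 972554
8 7488 65286 907268
9 6985 65789 841479
10 6479 66295 775184
11 5968 66806 708378
12 5454 67320 641058
13 4936 67838 573220
14 4413 68361 504859
15 3887 68887 435972
16 3356 69418 366554
17 2822 69952 296602
18 2283 70491 226111
19 1741 71033 155078
20 1194 71580 83498
21 642 72132 11366
22 87 11366 0

1. interest=⌊1415798·77/10000⌋=10901; principal=72774-10901=61873; balance=1415798-61873=1353925
2. interest=⌊1353925·77/10000⌋=10425; principal=72774-10425=62349; balance=1353925-62349=1291576
3. interest=⌊1291576·77/10000⌋=9945; principal=72774-9945=62829; balance=1291576-62829=1228747
4. interest=⌊1228747·77/10000⌋=9461; principal=72774-9461=63313; balance=1228747-63313=1165434
5. interest=⌊1165434·77/10000⌋=8973; principal=72774-8973=63801; balance=1165434-63801=1101633
6. interest=⌊1101633·77/10000⌋=8482; principal=72774-8482=64292; balance=1101633-64292=1037341
7. interest=⌊1037341·77/10000⌋=7987; principal=72774-7987=64787; balance=1037341-64787=972554
8. interest=⌊972554·77/10000⌋=7488; principal=72774-7488=65286; balance=972554-65286=907268
9. interest=⌊907268·77/10000⌋=6985; principal=72774-6985=65789; balance=907268-65789=841479
10. interest=⌊841479·77/10000⌋=6479; principal=72774-6479=66295; balance=841479-66295=775184
11. interest=⌊775184·77/10000⌋=5968; principal=72774-5968=66806; balance=775184-66806=708378
12. interest=⌊708378·77/10000⌋=5454; principal=72774-5454=67320; balance=708378-67320=641058
13. interest=⌊641058·77/10000⌋=4936; principal=72774-4936=67838; balance=641058-67838=573220
14. interest=⌊573220·77/10000⌋=4413; principal=72774-4413=68361; balance=573220-68361=504859
15. interest=⌊504859·77/10000⌋=3887; principal=72774-3887=68887; balance=504859-68887=435972
16. interest=⌊435972·77/10000⌋=3356; principal=72774-3356=69418; balance=435972-69418=366554
17. interest=⌊366554·77/10000⌋=2822; principal=72774-2822=69952; balance=366554-69952=296602
18. interest=⌊296602·77/10000⌋=2283; principal=72774-2283=70491; balance=296602-70491=226111
19. interest=⌊226111·77/10000⌋=1741; principal=72774-1741=71033; balance=226111-71033=155078
20. interest=⌊155078·77/10000⌋=1194; principal=72774-1194=71580; balance=155078-71580=83498
21. interest=⌊83498·77/10000⌋=642; principal=72774-642=72132; balance=83498-72132=11366
22. interest=⌊11366·77/10000⌋=87; principal=min(72774-87,11366)=11366; balance=11366-11366=0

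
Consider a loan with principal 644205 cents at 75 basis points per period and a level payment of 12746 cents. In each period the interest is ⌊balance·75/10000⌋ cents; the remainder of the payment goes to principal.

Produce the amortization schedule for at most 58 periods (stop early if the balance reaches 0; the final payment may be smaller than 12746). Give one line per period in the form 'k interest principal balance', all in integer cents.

1 4831 7915 636290
2 4772 7974 628316
3 4712 8034 620282
4 4652 8094 612188
5 4591 8155 604033
6 4530 8216 595817
7 4468 8278 587539
8 4406 8340 579199
9 4343 8403 570796
10 4280 8466 562330
11 4217 8529 553801
12 4153 8593 545208
13 4089 8657 536551
14 4024 8722 527829
15 3958 8788 519041
16 3892 8854 510187
17 3826 8920 501267
18 3759 8987 492280
19 3692 9054 483226
20 3624 9122 474104
21 3555 9191 464913
22 3486 9260 455653
23 3417 9329 446324
24 3347 9399 436925
25 3276 9470 427455
26 3205 9541 417914
27 3134 9612 408302
28 3062 9684 398618
29 2989 9757 388861
30 2916 9830 379031
31 2842 9904 369127
32 2768 9978 359149
33 2693 10053 349096
34 2618 10128 338968
35 2542 10204 328764
36 2465 10281 318483
37 2388 10358 308125
38 2310 10436 297689
39 2232 10514 287175
40 2153 10593 276582
41 2074 10672 265910
42 1994 10752 255158
43 1913 10833 244325
44 1832 10914 233411
45 1750 10996 222415
46 1668 11078 211337
47 1585 11161 200176
48 1501 11245 188931
49 1416 11330 177601
50 1332 11414 166187
51 1246 11500 154687
52 1160 11586 143101
53 1073 11673 131428
54 985 11761 119667
55 897 11849 107818
56 808 11938 95880
57 719 12027 83853
58 628 12118 71735

1. interest=⌊644205·75/10000⌋=4831; principal=12746-4831=7915; balance=644205-7915=636290
2. interest=⌊636290·75/10000⌋=4772; principal=12746-4772=7974; balance=636290-7974=628316
3. interest=⌊628316·75/10000⌋=4712; principal=12746-4712=8034; balance=628316-8034=620282
4. interest=⌊620282·75/10000⌋=4652; principal=12746-4652=8094; balance=620282-8094=612188
5. interest=⌊612188·75/10000⌋=4591; principal=12746-4591=8155; balance=612188-8155=604033
6. interest=⌊604033·75/10000⌋=4530; principal=12746-4530=8216; balance=604033-8216=595817
7. interest=⌊595817·75/10000⌋=4468; principal=12746-4468=8278; balance=595817-8278=587539
8. interest=⌊587539·75/10000⌋=4406; principal=12746-4406=8340; balance=587539-8340=579199
9. interest=⌊579199·75/10000⌋=4343; principal=12746-4343=8403; balance=579199-8403=570796
10. interest=⌊570796·75/10000⌋=4280; principal=12746-4280=8466; balance=570796-8466=562330
11. interest=⌊562330·75/10000⌋=4217; principal=12746-4217=8529; balance=562330-8529=553801
12. interest=⌊553801·75/10000⌋=4153; principal=12746-4153=8593; balance=553801-8593=545208
13. interest=⌊545208·75/10000⌋=4089; principal=12746-4089=8657; balance=545208-8657=536551
14. interest=⌊536551·75/10000⌋=4024; principal=12746-4024=8722; balance=536551-8722=527829
15. interest=⌊527829·75/10000⌋=3958; principal=12746-3958=8788; balance=527829-8788=519041
16. interest=⌊519041·75/10000⌋=3892; principal=12746-3892=8854; balance=519041-8854=510187
17. interest=⌊510187·75/10000⌋=3826; principal=12746-3826=8920; balance=510187-8920=501267
18. interest=⌊501267·75/10000⌋=3759; principal=12746-3759=8987; balance=501267-8987=492280
19. interest=⌊492280·75/10000⌋=3692; principal=12746-3692=9054; balance=492280-9054=483226
20. interest=⌊483226·75/10000⌋=3624; principal=12746-3624=9122; balance=483226-9122=474104
21. interest=⌊474104·75/10000⌋=3555; principal=12746-3555=9191; balance=474104-9191=464913
22. interest=⌊464913·75/10000⌋=3486; principal=12746-3486=9260; balance=464913-9260=455653
23. interest=⌊455653·75/10000⌋=3417; principal=12746-3417=9329; balance=455653-9329=446324
24. interest=⌊446324·75/10000⌋=3347; principal=12746-3347=9399; balance=446324-9399=436925
25. interest=⌊436925·75/10000⌋=3276; principal=12746-3276=9470; balance=436925-9470=427455
26. interest=⌊427455·75/10000⌋=3205; principal=12746-3205=9541; balance=427455-9541=417914
27. interest=⌊417914·75/10000⌋=3134; principal=12746-3134=9612; balance=417914-9612=408302
28. interest=⌊408302·75/10000⌋=3062; principal=12746-3062=9684; balance=408302-9684=398618
29. interest=⌊398618·75/10000⌋=2989; principal=12746-2989=9757; balance=398618-9757=388861
30. interest=⌊388861·75/10000⌋=2916; principal=12746-2916=9830; balance=388861-9830=379031
31. interest=⌊379031·75/10000⌋=2842; principal=12746-2842=9904; balance=379031-9904=369127
32. interest=⌊369127·75/10000⌋=2768; principal=12746-2768=9978; balance=369127-9978=359149
33. interest=⌊359149·75/10000⌋=2693; principal=12746-2693=10053; balance=359149-10053=349096
34. interest=⌊349096·75/10000⌋=2618; principal=12746-2618=10128; balance=349096-10128=338968
35. interest=⌊338968·75/10000⌋=2542; principal=12746-2542=10204; balance=338968-10204=328764
36. interest=⌊328764·75/10000⌋=2465; principal=12746-2465=10281; balance=328764-10281=318483
37. interest=⌊318483·75/10000⌋=2388; principal=12746-2388=10358; balance=318483-10358=308125
38. interest=⌊308125·75/10000⌋=2310; principal=12746-2310=10436; balance=308125-10436=297689
39. interest=⌊297689·75/10000⌋=2232; principal=12746-2232=10514; balance=297689-10514=287175
40. interest=⌊287175·75/10000⌋=2153; principal=12746-2153=10593; balance=287175-10593=276582
41. interest=⌊276582·75/10000⌋=2074; principal=12746-2074=10672; balance=276582-10672=265910
42. interest=⌊265910·75/10000⌋=1994; principal=12746-1994=10752; balance=265910-10752=255158
43. interest=⌊255158·75/10000⌋=1913; principal=12746-1913=10833; balance=255158-10833=244325
44. interest=⌊244325·75/10000⌋=1832; principal=12746-1832=10914; balance=244325-10914=233411
45. interest=⌊233411·75/10000⌋=1750; principal=12746-1750=10996; balance=233411-10996=222415
46. interest=⌊222415·75/10000⌋=1668; principal=12746-1668=11078; balance=222415-11078=211337
47. interest=⌊211337·75/10000⌋=1585; principal=12746-1585=11161; balance=211337-11161=200176
48. interest=⌊200176·75/10000⌋=1501; principal=12746-1501=11245; balance=200176-11245=188931
49. interest=⌊188931·75/10000⌋=1416; principal=12746-1416=11330; balance=188931-11330=177601
50. interest=⌊177601·75/10000⌋=1332; principal=12746-1332=11414; balance=177601-11414=166187
51. interest=⌊166187·75/10000⌋=1246; principal=12746-1246=11500; balance=166187-11500=154687
52. interest=⌊154687·75/10000⌋=1160; principal=12746-1160=11586; balance=154687-11586=143101
53. interest=⌊143101·75/10000⌋=1073; principal=12746-1073=11673; balance=143101-11673=131428
54. interest=⌊131428·75/10000⌋=985; principal=12746-985=11761; balance=131428-11761=119667
55. interest=⌊119667·75/10000⌋=897; principal=12746-897=11849; balance=119667-11849=107818
56. interest=⌊107818·75/10000⌋=808; principal=12746-808=11938; balance=107818-11938=95880
57. interest=⌊95880·75/10000⌋=719; principal=12746-719=12027; balance=95880-12027=83853
58. interest=⌊83853·75/10000⌋=628; principal=12746-628=12118; balance=83853-12118=71735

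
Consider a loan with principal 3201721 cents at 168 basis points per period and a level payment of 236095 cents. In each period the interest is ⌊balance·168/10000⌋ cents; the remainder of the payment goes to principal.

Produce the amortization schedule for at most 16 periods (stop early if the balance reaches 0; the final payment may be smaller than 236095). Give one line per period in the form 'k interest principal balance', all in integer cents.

1 53788 182307 3019414
2 50726 185369 2834045
3 47611 188484 2645561
4 44445 191650 2453911
5 41225 194870 2259041
6 37951 198144 2060897
7 34623 201472 1859425
8 31238 204857 1654568
9 27796 208299 1446269
10 24297 211798 1234471
11 20739 215356 1019115
12 17121 218974 800141
13 13442 222653 577488
14 9701 226394 351094
15 5898 230197 120897
16 2031 120897 0

1. interest=⌊3201721·168/10000⌋=53788; principal=236095-53788=182307; balance=3201721-182307=3019414
2. interest=⌊3019414·168/10000⌋=50726; principal=236095-50726=185369; balance=3019414-185369=2834045
3. interest=⌊2834045·168/10000⌋=47611; principal=236095-47611=188484; balance=2834045-188484=2645561
4. interest=⌊2645561·168/10000⌋=44445; principal=236095-44445=191650; balance=2645561-191650=2453911
5. interest=⌊2453911·168/10000⌋=41225; principal=236095-41225=194870; balance=2453911-194870=2259041
6. interest=⌊2259041·168/10000⌋=37951; principal=236095-37951=198144; balance=2259041-198144=2060897
7. interest=⌊2060897·168/10000⌋=34623; principal=236095-34623=201472; balance=2060897-201472=1859425
8. interest=⌊1859425·168/10000⌋=31238; principal=236095-31238=204857; balance=1859425-204857=1654568
9. interest=⌊1654568·168/10000⌋=27796; principal=236095-27796=208299; balance=1654568-208299=1446269
10. interest=⌊1446269·168/10000⌋=24297; principal=236095-24297=211798; balance=1446269-211798=1234471
11. interest=⌊1234471·168/10000⌋=20739; principal=236095-20739=215356; balance=1234471-215356=1019115
12. interest=⌊1019115·168/10000⌋=17121; principal=236095-17121=218974; balance=1019115-218974=800141
13. interest=⌊800141·168/10000⌋=13442; principal=236095-13442=222653; balance=800141-222653=577488
14. interest=⌊577488·168/10000⌋=9701; principal=236095-9701=226394; balance=577488-226394=351094
15. interest=⌊351094·168/10000⌋=5898; principal=236095-5898=230197; balance=351094-230197=120897
16. interest=⌊120897·168/10000⌋=2031; principal=min(236095-2031,120897)=120897; balance=120897-120897=0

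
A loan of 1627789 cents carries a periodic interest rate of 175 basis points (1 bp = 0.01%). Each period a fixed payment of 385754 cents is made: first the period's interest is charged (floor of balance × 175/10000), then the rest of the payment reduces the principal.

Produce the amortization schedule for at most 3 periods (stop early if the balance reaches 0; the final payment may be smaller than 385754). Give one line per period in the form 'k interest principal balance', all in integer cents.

1. interest=⌊1627789·175/10000⌋=28486; principal=385754-28486=357268; balance=1627789-357268=1270521
2. interest=⌊1270521·175/10000⌋=22234; principal=385754-22234=363520; balance=1270521-363520=907001
3. interest=⌊907001·175/10000⌋=15872; principal=385754-15872=369882; balance=907001-369882=537119

1 28486 357268 1270521
2 22234 363520 907001
3 15872 369882 537119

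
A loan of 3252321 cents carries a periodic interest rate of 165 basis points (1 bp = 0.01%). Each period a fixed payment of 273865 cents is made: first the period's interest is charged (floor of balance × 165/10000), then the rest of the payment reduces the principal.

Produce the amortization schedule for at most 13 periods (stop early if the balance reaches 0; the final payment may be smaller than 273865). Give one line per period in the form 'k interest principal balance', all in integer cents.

1 53663 220202 3032119
2 50029 223836 2808283
3 46336 227529 2580754
4 42582 231283 2349471
5 38766 235099 2114372
6 34887 238978 1875394
7 30944 242921 1632473
8 26935 246930 1385543
9 22861 251004 1134539
10 18719 255146 879393
11 14509 259356 620037
12 10230 263635 356402
13 5880 267985 88417

1. interest=⌊3252321·165/10000⌋=53663; principal=273865-53663=220202; balance=3252321-220202=3032119
2. interest=⌊3032119·165/10000⌋=50029; principal=273865-50029=223836; balance=3032119-223836=2808283
3. interest=⌊2808283·165/10000⌋=46336; principal=273865-46336=227529; balance=2808283-227529=2580754
4. interest=⌊2580754·165/10000⌋=42582; principal=273865-42582=231283; balance=2580754-231283=2349471
5. interest=⌊2349471·165/10000⌋=38766; principal=273865-38766=235099; balance=2349471-235099=2114372
6. interest=⌊2114372·165/10000⌋=34887; principal=273865-34887=238978; balance=2114372-238978=1875394
7. interest=⌊1875394·165/10000⌋=30944; principal=273865-30944=242921; balance=1875394-242921=1632473
8. interest=⌊1632473·165/10000⌋=26935; principal=273865-26935=246930; balance=1632473-246930=1385543
9. interest=⌊1385543·165/10000⌋=22861; principal=273865-22861=251004; balance=1385543-251004=1134539
10. interest=⌊1134539·165/10000⌋=18719; principal=273865-18719=255146; balance=1134539-255146=879393
11. interest=⌊879393·165/10000⌋=14509; principal=273865-14509=259356; balance=879393-259356=620037
12. interest=⌊620037·165/10000⌋=10230; principal=273865-10230=263635; balance=620037-263635=356402
13. interest=⌊356402·165/10000⌋=5880; principal=273865-5880=267985; balance=356402-267985=88417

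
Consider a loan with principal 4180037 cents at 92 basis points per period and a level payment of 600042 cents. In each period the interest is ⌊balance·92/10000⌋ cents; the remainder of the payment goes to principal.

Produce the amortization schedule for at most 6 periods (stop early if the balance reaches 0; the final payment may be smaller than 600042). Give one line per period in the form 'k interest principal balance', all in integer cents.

1. interest=⌊4180037·92/10000⌋=38456; principal=600042-38456=561586; balance=4180037-561586=3618451
2. interest=⌊3618451·92/10000⌋=33289; principal=600042-33289=566753; balance=3618451-566753=3051698
3. interest=⌊3051698·92/10000⌋=28075; principal=600042-28075=571967; balance=3051698-571967=2479731
4. interest=⌊2479731·92/10000⌋=22813; principal=600042-22813=577229; balance=2479731-577229=1902502
5. interest=⌊1902502·92/10000⌋=17503; principal=600042-17503=582539; balance=1902502-582539=1319963
6. interest=⌊1319963·92/10000⌋=12143; principal=600042-12143=587899; balance=1319963-587899=732064

1 38456 561586 3618451
2 33289 566753 3051698
3 28075 571967 2479731
4 22813 577229 1902502
5 17503 582539 1319963
6 12143 587899 732064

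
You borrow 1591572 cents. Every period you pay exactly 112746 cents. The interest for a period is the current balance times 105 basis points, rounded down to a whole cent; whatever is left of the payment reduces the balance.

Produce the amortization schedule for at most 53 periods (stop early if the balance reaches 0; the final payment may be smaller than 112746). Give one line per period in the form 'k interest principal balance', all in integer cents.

1 16711 96035 1495537
2 15703 97043 1398494
3 14684 98062 1300432
4 13654 99092 1201340
5 12614 100132 1101208
6 11562 101184 1000024
7 10500 102246 897778
8 9426 103320 794458
9 8341 104405 690053
10 7245 105501 584552
11 6137 106609 477943
12 5018 107728 370215
13 3887 108859 261356
14 2744 110002 151354
15 1589 111157 40197
16 422 40197 0

1. interest=⌊1591572·105/10000⌋=16711; principal=112746-16711=96035; balance=1591572-96035=1495537
2. interest=⌊1495537·105/10000⌋=15703; principal=112746-15703=97043; balance=1495537-97043=1398494
3. interest=⌊1398494·105/10000⌋=14684; principal=112746-14684=98062; balance=1398494-98062=1300432
4. interest=⌊1300432·105/10000⌋=13654; principal=112746-13654=99092; balance=1300432-99092=1201340
5. interest=⌊1201340·105/10000⌋=12614; principal=112746-12614=100132; balance=1201340-100132=1101208
6. interest=⌊1101208·105/10000⌋=11562; principal=112746-11562=101184; balance=1101208-101184=1000024
7. interest=⌊1000024·105/10000⌋=10500; principal=112746-10500=102246; balance=1000024-102246=897778
8. interest=⌊897778·105/10000⌋=9426; principal=112746-9426=103320; balance=897778-103320=794458
9. interest=⌊794458·105/10000⌋=8341; principal=112746-8341=104405; balance=794458-104405=690053
10. interest=⌊690053·105/10000⌋=7245; principal=112746-7245=105501; balance=690053-105501=584552
11. interest=⌊584552·105/10000⌋=6137; principal=112746-6137=106609; balance=584552-106609=477943
12. interest=⌊477943·105/10000⌋=5018; principal=112746-5018=107728; balance=477943-107728=370215
13. interest=⌊370215·105/10000⌋=3887; principal=112746-3887=108859; balance=370215-108859=261356
14. interest=⌊261356·105/10000⌋=2744; principal=112746-2744=110002; balance=261356-110002=151354
15. interest=⌊151354·105/10000⌋=1589; principal=112746-1589=111157; balance=151354-111157=40197
16. interest=⌊40197·105/10000⌋=422; principal=min(112746-422,40197)=40197; balance=40197-40197=0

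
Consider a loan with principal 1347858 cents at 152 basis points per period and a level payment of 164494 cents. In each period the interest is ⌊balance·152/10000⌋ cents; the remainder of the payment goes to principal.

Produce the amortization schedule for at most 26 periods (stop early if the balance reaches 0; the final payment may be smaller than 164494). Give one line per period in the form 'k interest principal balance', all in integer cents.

1 20487 144007 1203851
2 18298 146196 1057655
3 16076 148418 909237
4 13820 150674 758563
5 11530 152964 605599
6 9205 155289 450310
7 6844 157650 292660
8 4448 160046 132614
9 2015 132614 0

1. interest=⌊1347858·152/10000⌋=20487; principal=164494-20487=144007; balance=1347858-144007=1203851
2. interest=⌊1203851·152/10000⌋=18298; principal=164494-18298=146196; balance=1203851-146196=1057655
3. interest=⌊1057655·152/10000⌋=16076; principal=164494-16076=148418; balance=1057655-148418=909237
4. interest=⌊909237·152/10000⌋=13820; principal=164494-13820=150674; balance=909237-150674=758563
5. interest=⌊758563·152/10000⌋=11530; principal=164494-11530=152964; balance=758563-152964=605599
6. interest=⌊605599·152/10000⌋=9205; principal=164494-9205=155289; balance=605599-155289=450310
7. interest=⌊450310·152/10000⌋=6844; principal=164494-6844=157650; balance=450310-157650=292660
8. interest=⌊292660·152/10000⌋=4448; principal=164494-4448=160046; balance=292660-160046=132614
9. interest=⌊132614·152/10000⌋=2015; principal=min(164494-2015,132614)=132614; balance=132614-132614=0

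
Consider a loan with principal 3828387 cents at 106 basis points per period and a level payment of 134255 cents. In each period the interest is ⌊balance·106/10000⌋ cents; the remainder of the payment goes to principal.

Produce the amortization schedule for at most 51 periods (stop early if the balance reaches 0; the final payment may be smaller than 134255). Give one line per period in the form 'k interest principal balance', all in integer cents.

1. interest=⌊3828387·106/10000⌋=40580; principal=134255-40580=93675; balance=3828387-93675=3734712
2. interest=⌊3734712·106/10000⌋=39587; principal=134255-39587=94668; balance=3734712-94668=3640044
3. interest=⌊3640044·106/10000⌋=38584; principal=134255-38584=95671; balance=3640044-95671=3544373
4. interest=⌊3544373·106/10000⌋=37570; principal=134255-37570=96685; balance=3544373-96685=3447688
5. interest=⌊3447688·106/10000⌋=36545; principal=134255-36545=97710; balance=3447688-97710=3349978
6. interest=⌊3349978·106/10000⌋=35509; principal=134255-35509=98746; balance=3349978-98746=3251232
7. interest=⌊3251232·106/10000⌋=34463; principal=134255-34463=99792; balance=3251232-99792=3151440
8. interest=⌊3151440·106/10000⌋=33405; principal=134255-33405=100850; balance=3151440-100850=3050590
9. interest=⌊3050590·106/10000⌋=32336; principal=134255-32336=101919; balance=3050590-101919=2948671
10. interest=⌊2948671·106/10000⌋=31255; principal=134255-31255=103000; balance=2948671-103000=2845671
11. interest=⌊2845671·106/10000⌋=30164; principal=134255-30164=104091; balance=2845671-104091=2741580
12. interest=⌊2741580·106/10000⌋=29060; principal=134255-29060=105195; balance=2741580-105195=2636385
13. interest=⌊2636385·106/10000⌋=27945; principal=134255-27945=106310; balance=2636385-106310=2530075
14. interest=⌊2530075·106/10000⌋=26818; principal=134255-26818=107437; balance=2530075-107437=2422638
15. interest=⌊2422638·106/10000⌋=25679; principal=134255-25679=108576; balance=2422638-108576=2314062
16. interest=⌊2314062·106/10000⌋=24529; principal=134255-24529=109726; balance=2314062-109726=2204336
17. interest=⌊2204336·106/10000⌋=23365; principal=134255-23365=110890; balance=2204336-110890=2093446
18. interest=⌊2093446·106/10000⌋=22190; principal=134255-22190=112065; balance=2093446-112065=1981381
19. interest=⌊1981381·106/10000⌋=21002; principal=134255-21002=113253; balance=1981381-113253=1868128
20. interest=⌊1868128·106/10000⌋=19802; principal=134255-19802=114453; balance=1868128-114453=1753675
21. interest=⌊1753675·106/10000⌋=18588; principal=134255-18588=115667; balance=1753675-115667=1638008
22. interest=⌊1638008·106/10000⌋=17362; principal=134255-17362=116893; balance=1638008-116893=1521115
23. interest=⌊1521115·106/10000⌋=16123; principal=134255-16123=118132; balance=1521115-118132=1402983
24. interest=⌊1402983·106/10000⌋=14871; principal=134255-14871=119384; balance=1402983-119384=1283599
25. interest=⌊1283599·106/10000⌋=13606; principal=134255-13606=120649; balance=1283599-120649=1162950
26. interest=⌊1162950·106/10000⌋=12327; principal=134255-12327=121928; balance=1162950-121928=1041022
27. interest=⌊1041022·106/10000⌋=11034; principal=134255-11034=123221; balance=1041022-123221=917801
28. interest=⌊917801·106/10000⌋=9728; principal=134255-9728=124527; balance=917801-124527=793274
29. interest=⌊793274·106/10000⌋=8408; principal=134255-8408=125847; balance=793274-125847=667427
30. interest=⌊667427·106/10000⌋=7074; principal=134255-7074=127181; balance=667427-127181=540246
31. interest=⌊540246·106/10000⌋=5726; principal=134255-5726=128529; balance=540246-128529=411717
32. interest=⌊411717·106/10000⌋=4364; principal=134255-4364=129891; balance=411717-129891=281826
33. interest=⌊281826·106/10000⌋=2987; principal=134255-2987=131268; balance=281826-131268=150558
34. interest=⌊150558·106/10000⌋=1595; principal=134255-1595=132660; balance=150558-132660=17898
35. interest=⌊17898·106/10000⌋=189; principal=min(134255-189,17898)=17898; balance=17898-17898=0

1 40580 93675 3734712
2 39587 94668 3640044
3 38584 95671 3544373
4 37570 96685 3447688
5 36545 97710 3349978
6 35509 98746 3251232
7 34463 99792 3151440
8 33405 100850 3050590
9 32336 101919 2948671
10 31255 103000 2845671
11 30164 104091 2741580
12 29060 105195 2636385
13 27945 106310 2530075
14 26818 107437 2422638
15 25679 108576 2314062
16 24529 109726 2204336
17 23365 110890 2093446
18 22190 112065 1981381
19 21002 113253 1868128
20 19802 114453 1753675
21 18588 115667 1638008
22 17362 116893 1521115
23 16123 118132 1402983
24 14871 119384 1283599
25 13606 120649 1162950
26 12327 121928 1041022
27 11034 123221 917801
28 9728 124527 793274
29 8408 125847 667427
30 7074 127181 540246
31 5726 128529 411717
32 4364 129891 281826
33 2987 131268 150558
34 1595 132660 17898
35 189 17898 0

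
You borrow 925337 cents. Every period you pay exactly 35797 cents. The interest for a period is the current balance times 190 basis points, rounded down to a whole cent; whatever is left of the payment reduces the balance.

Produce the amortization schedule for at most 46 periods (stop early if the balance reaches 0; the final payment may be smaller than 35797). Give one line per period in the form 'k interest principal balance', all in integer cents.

1 17581 18216 907121
2 17235 18562 888559
3 16882 18915 869644
4 16523 19274 850370
5 16157 19640 830730
6 15783 20014 810716
7 15403 20394 790322
8 15016 20781 769541
9 14621 21176 748365
10 14218 21579 726786
11 13808 21989 704797
12 13391 22406 682391
13 12965 22832 659559
14 12531 23266 636293
15 12089 23708 612585
16 11639 24158 588427
17 11180 24617 563810
18 10712 25085 538725
19 10235 25562 513163
20 9750 26047 487116
21 9255 26542 460574
22 8750 27047 433527
23 8237 27560 405967
24 7713 28084 377883
25 7179 28618 349265
26 6636 29161 320104
27 6081 29716 290388
28 5517 30280 260108
29 4942 30855 229253
30 4355 31442 197811
31 3758 32039 165772
32 3149 32648 133124
33 2529 33268 99856
34 1897 33900 65956
35 1253 34544 31412
36 596 31412 0

1. interest=⌊925337·190/10000⌋=17581; principal=35797-17581=18216; balance=925337-18216=907121
2. interest=⌊907121·190/10000⌋=17235; principal=35797-17235=18562; balance=907121-18562=888559
3. interest=⌊888559·190/10000⌋=16882; principal=35797-16882=18915; balance=888559-18915=869644
4. interest=⌊869644·190/10000⌋=16523; principal=35797-16523=19274; balance=869644-19274=850370
5. interest=⌊850370·190/10000⌋=16157; principal=35797-16157=19640; balance=850370-19640=830730
6. interest=⌊830730·190/10000⌋=15783; principal=35797-15783=20014; balance=830730-20014=810716
7. interest=⌊810716·190/10000⌋=15403; principal=35797-15403=20394; balance=810716-20394=790322
8. interest=⌊790322·190/10000⌋=15016; principal=35797-15016=20781; balance=790322-20781=769541
9. interest=⌊769541·190/10000⌋=14621; principal=35797-14621=21176; balance=769541-21176=748365
10. interest=⌊748365·190/10000⌋=14218; principal=35797-14218=21579; balance=748365-21579=726786
11. interest=⌊726786·190/10000⌋=13808; principal=35797-13808=21989; balance=726786-21989=704797
12. interest=⌊704797·190/10000⌋=13391; principal=35797-13391=22406; balance=704797-22406=682391
13. interest=⌊682391·190/10000⌋=12965; principal=35797-12965=22832; balance=682391-22832=659559
14. interest=⌊659559·190/10000⌋=12531; principal=35797-12531=23266; balance=659559-23266=636293
15. interest=⌊636293·190/10000⌋=12089; principal=35797-12089=23708; balance=636293-23708=612585
16. interest=⌊612585·190/10000⌋=11639; principal=35797-11639=24158; balance=612585-24158=588427
17. interest=⌊588427·190/10000⌋=11180; principal=35797-11180=24617; balance=588427-24617=563810
18. interest=⌊563810·190/10000⌋=10712; principal=35797-10712=25085; balance=563810-25085=538725
19. interest=⌊538725·190/10000⌋=10235; principal=35797-10235=25562; balance=538725-25562=513163
20. interest=⌊513163·190/10000⌋=9750; principal=35797-9750=26047; balance=513163-26047=487116
21. interest=⌊487116·190/10000⌋=9255; principal=35797-9255=26542; balance=487116-26542=460574
22. interest=⌊460574·190/10000⌋=8750; principal=35797-8750=27047; balance=460574-27047=433527
23. interest=⌊433527·190/10000⌋=8237; principal=35797-8237=27560; balance=433527-27560=405967
24. interest=⌊405967·190/10000⌋=7713; principal=35797-7713=28084; balance=405967-28084=377883
25. interest=⌊377883·190/10000⌋=7179; principal=35797-7179=28618; balance=377883-28618=349265
26. interest=⌊349265·190/10000⌋=6636; principal=35797-6636=29161; balance=349265-29161=320104
27. interest=⌊320104·190/10000⌋=6081; principal=35797-6081=29716; balance=320104-29716=290388
28. interest=⌊290388·190/10000⌋=5517; principal=35797-5517=30280; balance=290388-30280=260108
29. interest=⌊260108·190/10000⌋=4942; principal=35797-4942=30855; balance=260108-30855=229253
30. interest=⌊229253·190/10000⌋=4355; principal=35797-4355=31442; balance=229253-31442=197811
31. interest=⌊197811·190/10000⌋=3758; principal=35797-3758=32039; balance=197811-32039=165772
32. interest=⌊165772·190/10000⌋=3149; principal=35797-3149=32648; balance=165772-32648=133124
33. interest=⌊133124·190/10000⌋=2529; principal=35797-2529=33268; balance=133124-33268=99856
34. interest=⌊99856·190/10000⌋=1897; principal=35797-1897=33900; balance=99856-33900=65956
35. interest=⌊65956·190/10000⌋=1253; principal=35797-1253=34544; balance=65956-34544=31412
36. interest=⌊31412·190/10000⌋=596; principal=min(35797-596,31412)=31412; balance=31412-31412=0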